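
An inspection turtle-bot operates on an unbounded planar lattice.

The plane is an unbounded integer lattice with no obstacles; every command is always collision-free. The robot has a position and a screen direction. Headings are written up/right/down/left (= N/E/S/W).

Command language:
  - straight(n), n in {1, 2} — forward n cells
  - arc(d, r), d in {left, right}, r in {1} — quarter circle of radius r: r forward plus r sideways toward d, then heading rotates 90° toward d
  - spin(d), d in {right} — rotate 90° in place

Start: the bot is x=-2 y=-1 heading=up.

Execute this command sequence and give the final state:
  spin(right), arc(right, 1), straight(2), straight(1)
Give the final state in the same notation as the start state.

from: x=-2 y=-1 heading=up
1. spin(right) → x=-2 y=-1 heading=right
2. arc(right, 1) → x=-1 y=-2 heading=down
3. straight(2) → x=-1 y=-4 heading=down
4. straight(1) → x=-1 y=-5 heading=down

x=-1 y=-5 heading=down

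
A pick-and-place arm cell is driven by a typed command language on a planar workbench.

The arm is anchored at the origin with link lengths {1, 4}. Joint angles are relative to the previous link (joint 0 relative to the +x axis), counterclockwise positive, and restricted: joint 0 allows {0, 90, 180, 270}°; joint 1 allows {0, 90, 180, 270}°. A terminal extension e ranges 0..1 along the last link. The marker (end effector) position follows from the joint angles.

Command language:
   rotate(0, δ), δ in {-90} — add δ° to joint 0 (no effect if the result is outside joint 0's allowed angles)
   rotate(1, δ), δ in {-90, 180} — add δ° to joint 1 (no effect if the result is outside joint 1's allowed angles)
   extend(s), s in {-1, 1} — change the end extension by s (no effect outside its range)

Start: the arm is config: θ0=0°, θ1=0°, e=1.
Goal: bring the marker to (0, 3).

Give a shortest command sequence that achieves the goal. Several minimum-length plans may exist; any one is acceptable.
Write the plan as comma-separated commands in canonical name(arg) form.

rotate(0, -90), rotate(1, 180), extend(-1)

t0: config: θ0=0°, θ1=0°, e=1
1. rotate(0, -90) → config: θ0=270°, θ1=0°, e=1
2. rotate(1, 180) → config: θ0=270°, θ1=180°, e=1
3. extend(-1) → config: θ0=270°, θ1=180°, e=0
minimal: 3 command(s), checked below 3.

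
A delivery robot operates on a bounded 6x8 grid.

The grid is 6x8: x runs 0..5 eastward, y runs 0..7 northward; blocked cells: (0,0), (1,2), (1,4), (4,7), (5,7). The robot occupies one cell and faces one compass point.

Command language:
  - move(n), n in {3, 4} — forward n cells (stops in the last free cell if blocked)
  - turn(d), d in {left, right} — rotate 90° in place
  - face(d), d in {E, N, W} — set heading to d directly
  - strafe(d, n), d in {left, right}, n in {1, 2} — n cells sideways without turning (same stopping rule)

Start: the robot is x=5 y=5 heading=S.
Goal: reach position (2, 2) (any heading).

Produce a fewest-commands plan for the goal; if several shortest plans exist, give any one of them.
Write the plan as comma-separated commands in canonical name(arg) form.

move(3), face(W), move(3)

start: x=5 y=5 heading=S
1. move(3) → x=5 y=2 heading=S
2. face(W) → x=5 y=2 heading=W
3. move(3) → x=2 y=2 heading=W
nothing shorter than 3 reaches the goal.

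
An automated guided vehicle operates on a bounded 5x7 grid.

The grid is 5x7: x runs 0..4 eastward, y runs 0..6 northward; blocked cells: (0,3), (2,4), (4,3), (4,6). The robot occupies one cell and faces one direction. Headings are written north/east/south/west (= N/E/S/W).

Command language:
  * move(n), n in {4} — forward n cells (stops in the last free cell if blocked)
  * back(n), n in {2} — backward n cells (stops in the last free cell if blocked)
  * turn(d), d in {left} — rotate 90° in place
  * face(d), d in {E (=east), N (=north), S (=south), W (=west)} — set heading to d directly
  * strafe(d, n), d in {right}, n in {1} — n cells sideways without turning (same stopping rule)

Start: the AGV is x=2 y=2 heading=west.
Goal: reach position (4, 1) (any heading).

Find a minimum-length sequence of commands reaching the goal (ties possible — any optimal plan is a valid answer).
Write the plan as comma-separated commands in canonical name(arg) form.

initial: x=2 y=2 heading=west
1. face(E) → x=2 y=2 heading=east
2. strafe(right, 1) → x=2 y=1 heading=east
3. move(4) → x=4 y=1 heading=east
shorter routes all fall short; 3 is best.

face(E), strafe(right, 1), move(4)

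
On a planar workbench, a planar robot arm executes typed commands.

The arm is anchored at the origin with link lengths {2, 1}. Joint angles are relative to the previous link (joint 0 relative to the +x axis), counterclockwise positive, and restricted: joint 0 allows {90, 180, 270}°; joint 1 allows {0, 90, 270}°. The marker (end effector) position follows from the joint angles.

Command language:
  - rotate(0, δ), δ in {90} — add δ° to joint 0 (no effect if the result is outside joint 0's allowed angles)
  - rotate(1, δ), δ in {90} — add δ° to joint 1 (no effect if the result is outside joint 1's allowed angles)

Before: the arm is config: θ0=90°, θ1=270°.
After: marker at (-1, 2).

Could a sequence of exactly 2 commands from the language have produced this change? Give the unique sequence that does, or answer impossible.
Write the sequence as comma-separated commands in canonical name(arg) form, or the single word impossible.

begin: config: θ0=90°, θ1=270°
t=1 rotate(1, 90) ⇒ config: θ0=90°, θ1=0°
t=2 rotate(1, 90) ⇒ config: θ0=90°, θ1=90°
no other 2-command option fits: unique.

rotate(1, 90), rotate(1, 90)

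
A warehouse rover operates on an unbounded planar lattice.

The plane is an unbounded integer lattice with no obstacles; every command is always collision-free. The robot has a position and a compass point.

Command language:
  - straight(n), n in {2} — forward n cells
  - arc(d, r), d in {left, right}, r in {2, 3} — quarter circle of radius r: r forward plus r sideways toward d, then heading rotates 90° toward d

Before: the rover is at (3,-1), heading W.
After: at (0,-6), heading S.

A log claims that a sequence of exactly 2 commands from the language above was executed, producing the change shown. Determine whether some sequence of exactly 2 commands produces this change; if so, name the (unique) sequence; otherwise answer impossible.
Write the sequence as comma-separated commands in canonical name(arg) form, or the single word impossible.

arc(left, 3), straight(2)

key: running straight(2) before arc(left, 3) would end elsewhere — order is forced
t0: at (3,-1), heading W
step 1 (arc(left, 3)): at (0,-4), heading S
step 2 (straight(2)): at (0,-6), heading S
no other 2-command option fits: unique.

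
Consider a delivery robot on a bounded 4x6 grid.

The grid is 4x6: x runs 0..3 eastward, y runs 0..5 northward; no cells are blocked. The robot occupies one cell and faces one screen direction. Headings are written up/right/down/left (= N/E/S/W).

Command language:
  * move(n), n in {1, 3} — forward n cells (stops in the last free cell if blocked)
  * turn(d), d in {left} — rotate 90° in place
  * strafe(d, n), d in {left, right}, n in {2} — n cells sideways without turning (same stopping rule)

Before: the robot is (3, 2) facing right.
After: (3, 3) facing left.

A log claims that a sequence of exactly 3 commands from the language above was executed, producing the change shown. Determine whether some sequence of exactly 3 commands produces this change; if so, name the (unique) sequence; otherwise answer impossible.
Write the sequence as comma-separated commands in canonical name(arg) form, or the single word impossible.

key: cell and facing (now W) both changed — the 3 commands mix motion and turning
initial: (3, 2) facing right
t=1 turn(left) ⇒ (3, 2) facing up
t=2 move(1) ⇒ (3, 3) facing up
t=3 turn(left) ⇒ (3, 3) facing left
all 125 alternatives checked — unique.

turn(left), move(1), turn(left)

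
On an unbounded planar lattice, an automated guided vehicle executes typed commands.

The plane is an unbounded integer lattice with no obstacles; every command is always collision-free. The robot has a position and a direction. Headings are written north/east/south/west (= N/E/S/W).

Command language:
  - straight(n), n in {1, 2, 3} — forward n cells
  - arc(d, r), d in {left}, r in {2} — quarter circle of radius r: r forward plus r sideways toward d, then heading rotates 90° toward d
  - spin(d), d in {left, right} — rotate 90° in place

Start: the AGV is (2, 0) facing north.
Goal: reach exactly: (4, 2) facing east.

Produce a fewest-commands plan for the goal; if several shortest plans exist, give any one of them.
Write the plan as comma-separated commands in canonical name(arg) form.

straight(2), spin(right), straight(2)

start: (2, 0) facing north
t=1 straight(2) ⇒ (2, 2) facing north
t=2 spin(right) ⇒ (2, 2) facing east
t=3 straight(2) ⇒ (4, 2) facing east
minimal: 3 command(s), checked below 3.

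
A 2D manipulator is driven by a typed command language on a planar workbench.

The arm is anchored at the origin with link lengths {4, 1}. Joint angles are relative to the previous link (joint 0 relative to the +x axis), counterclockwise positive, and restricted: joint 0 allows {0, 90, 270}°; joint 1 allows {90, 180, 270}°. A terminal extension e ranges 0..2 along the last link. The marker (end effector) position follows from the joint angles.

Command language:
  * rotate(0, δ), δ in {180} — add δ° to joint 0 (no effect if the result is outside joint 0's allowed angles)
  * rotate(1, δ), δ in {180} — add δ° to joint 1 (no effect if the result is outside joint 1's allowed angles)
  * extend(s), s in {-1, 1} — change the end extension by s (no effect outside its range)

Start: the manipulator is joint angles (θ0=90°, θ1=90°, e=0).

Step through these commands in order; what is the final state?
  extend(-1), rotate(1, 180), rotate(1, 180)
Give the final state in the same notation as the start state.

initial: joint angles (θ0=90°, θ1=90°, e=0)
t=1 extend(-1) ⇒ joint angles (θ0=90°, θ1=90°, e=0)
t=2 rotate(1, 180) ⇒ joint angles (θ0=90°, θ1=270°, e=0)
t=3 rotate(1, 180) ⇒ joint angles (θ0=90°, θ1=90°, e=0)

joint angles (θ0=90°, θ1=90°, e=0)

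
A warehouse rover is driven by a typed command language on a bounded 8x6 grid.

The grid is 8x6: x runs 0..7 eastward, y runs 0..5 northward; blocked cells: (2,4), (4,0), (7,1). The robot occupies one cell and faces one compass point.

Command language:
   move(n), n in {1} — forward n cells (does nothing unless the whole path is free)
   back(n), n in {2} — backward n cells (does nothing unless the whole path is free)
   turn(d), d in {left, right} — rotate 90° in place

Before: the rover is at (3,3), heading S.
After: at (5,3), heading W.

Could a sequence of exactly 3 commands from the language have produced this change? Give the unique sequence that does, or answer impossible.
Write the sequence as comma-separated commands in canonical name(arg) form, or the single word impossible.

checked all 3-command options: none fits.

impossible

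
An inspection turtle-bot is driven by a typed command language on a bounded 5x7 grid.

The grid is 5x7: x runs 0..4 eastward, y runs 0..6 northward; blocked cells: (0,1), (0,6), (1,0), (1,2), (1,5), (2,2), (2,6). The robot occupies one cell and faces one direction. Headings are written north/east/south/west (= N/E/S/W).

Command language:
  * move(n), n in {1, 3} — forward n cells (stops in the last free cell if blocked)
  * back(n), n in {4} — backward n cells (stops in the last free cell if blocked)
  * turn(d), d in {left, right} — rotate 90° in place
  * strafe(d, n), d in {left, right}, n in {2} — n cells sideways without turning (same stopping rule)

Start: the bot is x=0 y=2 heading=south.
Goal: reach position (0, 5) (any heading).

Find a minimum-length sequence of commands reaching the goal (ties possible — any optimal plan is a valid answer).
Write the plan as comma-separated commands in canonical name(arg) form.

t0: x=0 y=2 heading=south
[1] after back(4): x=0 y=5 heading=south
shorter routes all fall short; 1 is best.

back(4)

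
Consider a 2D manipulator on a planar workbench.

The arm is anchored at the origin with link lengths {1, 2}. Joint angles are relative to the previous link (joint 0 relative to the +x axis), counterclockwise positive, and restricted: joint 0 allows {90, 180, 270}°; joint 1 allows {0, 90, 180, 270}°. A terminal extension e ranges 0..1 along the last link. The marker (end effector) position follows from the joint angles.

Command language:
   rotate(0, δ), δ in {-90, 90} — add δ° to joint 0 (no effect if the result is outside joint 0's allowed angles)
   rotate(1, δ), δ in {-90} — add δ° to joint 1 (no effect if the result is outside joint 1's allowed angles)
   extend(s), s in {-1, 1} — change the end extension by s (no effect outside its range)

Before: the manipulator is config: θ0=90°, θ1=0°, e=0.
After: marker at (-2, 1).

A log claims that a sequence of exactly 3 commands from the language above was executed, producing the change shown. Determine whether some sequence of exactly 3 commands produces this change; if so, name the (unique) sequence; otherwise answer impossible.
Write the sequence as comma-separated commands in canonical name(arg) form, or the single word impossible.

from: config: θ0=90°, θ1=0°, e=0
t=1 rotate(1, -90) ⇒ config: θ0=90°, θ1=270°, e=0
t=2 rotate(1, -90) ⇒ config: θ0=90°, θ1=180°, e=0
t=3 rotate(1, -90) ⇒ config: θ0=90°, θ1=90°, e=0
no rival 3-sequence matches.

rotate(1, -90), rotate(1, -90), rotate(1, -90)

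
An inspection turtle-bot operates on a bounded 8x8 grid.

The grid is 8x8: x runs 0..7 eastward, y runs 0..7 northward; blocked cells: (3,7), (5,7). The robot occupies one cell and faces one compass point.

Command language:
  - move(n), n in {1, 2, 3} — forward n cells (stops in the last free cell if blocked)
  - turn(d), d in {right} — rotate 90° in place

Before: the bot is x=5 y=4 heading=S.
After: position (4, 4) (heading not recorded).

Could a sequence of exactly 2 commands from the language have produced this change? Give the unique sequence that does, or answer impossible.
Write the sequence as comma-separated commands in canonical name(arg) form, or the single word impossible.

turn(right), move(1)

key: order matters: swapping turn(right) and move(1) lands elsewhere
begin: x=5 y=4 heading=S
t=1 turn(right) ⇒ x=5 y=4 heading=W
t=2 move(1) ⇒ x=4 y=4 heading=W
uniquely the one of 16 2-step routes that fits.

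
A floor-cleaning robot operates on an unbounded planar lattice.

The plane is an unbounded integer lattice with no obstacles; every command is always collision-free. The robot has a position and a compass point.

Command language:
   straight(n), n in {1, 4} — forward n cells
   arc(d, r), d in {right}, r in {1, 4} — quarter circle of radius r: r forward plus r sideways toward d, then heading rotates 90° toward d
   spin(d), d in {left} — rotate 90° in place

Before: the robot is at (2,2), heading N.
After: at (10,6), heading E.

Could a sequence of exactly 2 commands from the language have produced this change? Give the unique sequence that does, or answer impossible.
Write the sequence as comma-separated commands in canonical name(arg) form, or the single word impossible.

arc(right, 4), straight(4)

key: order matters: swapping arc(right, 4) and straight(4) lands elsewhere
initial: at (2,2), heading N
step 1 (arc(right, 4)): at (6,6), heading E
step 2 (straight(4)): at (10,6), heading E
no rival 2-sequence matches.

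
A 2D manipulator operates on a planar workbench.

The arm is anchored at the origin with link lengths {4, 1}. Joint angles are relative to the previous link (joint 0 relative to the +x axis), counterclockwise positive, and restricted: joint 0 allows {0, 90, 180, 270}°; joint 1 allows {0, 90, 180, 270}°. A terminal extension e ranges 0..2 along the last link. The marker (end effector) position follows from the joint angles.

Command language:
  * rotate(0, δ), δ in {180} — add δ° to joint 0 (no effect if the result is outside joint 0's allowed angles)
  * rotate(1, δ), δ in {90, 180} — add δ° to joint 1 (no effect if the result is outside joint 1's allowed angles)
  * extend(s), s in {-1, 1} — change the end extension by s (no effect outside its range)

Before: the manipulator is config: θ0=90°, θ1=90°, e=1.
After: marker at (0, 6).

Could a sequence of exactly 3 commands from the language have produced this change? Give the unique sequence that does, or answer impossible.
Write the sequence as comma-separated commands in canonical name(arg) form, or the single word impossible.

rotate(1, 90), rotate(1, 90), rotate(1, 90)

initial: config: θ0=90°, θ1=90°, e=1
step 1 (rotate(1, 90)): config: θ0=90°, θ1=180°, e=1
step 2 (rotate(1, 90)): config: θ0=90°, θ1=270°, e=1
step 3 (rotate(1, 90)): config: θ0=90°, θ1=0°, e=1
all 125 alternatives checked — unique.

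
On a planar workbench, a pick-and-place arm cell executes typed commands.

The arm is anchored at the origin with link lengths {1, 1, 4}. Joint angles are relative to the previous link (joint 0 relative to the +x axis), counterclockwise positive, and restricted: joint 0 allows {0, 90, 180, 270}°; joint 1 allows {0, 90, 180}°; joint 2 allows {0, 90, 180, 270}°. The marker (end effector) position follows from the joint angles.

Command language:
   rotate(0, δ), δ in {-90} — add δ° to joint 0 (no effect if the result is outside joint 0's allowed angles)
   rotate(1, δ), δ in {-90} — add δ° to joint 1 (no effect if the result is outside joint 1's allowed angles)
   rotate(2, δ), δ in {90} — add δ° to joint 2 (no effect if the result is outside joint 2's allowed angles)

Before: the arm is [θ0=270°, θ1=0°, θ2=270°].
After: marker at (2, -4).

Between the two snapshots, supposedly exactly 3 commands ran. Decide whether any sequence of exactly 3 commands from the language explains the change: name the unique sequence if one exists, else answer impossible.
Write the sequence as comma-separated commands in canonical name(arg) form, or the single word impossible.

rotate(0, -90), rotate(0, -90), rotate(0, -90)

initial: [θ0=270°, θ1=0°, θ2=270°]
[1] after rotate(0, -90): [θ0=180°, θ1=0°, θ2=270°]
[2] after rotate(0, -90): [θ0=90°, θ1=0°, θ2=270°]
[3] after rotate(0, -90): [θ0=0°, θ1=0°, θ2=270°]
no other 3-command option fits: unique.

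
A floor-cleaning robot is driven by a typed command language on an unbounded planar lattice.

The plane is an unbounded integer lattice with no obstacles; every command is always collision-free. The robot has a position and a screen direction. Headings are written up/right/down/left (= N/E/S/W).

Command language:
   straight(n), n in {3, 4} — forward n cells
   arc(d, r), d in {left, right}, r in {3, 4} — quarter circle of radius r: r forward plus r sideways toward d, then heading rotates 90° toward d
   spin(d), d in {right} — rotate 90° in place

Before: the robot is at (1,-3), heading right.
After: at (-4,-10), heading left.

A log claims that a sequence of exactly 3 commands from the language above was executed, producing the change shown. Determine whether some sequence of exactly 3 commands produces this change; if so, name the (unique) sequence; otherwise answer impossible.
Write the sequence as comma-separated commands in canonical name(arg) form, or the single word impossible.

key: order matters: swapping arc(right, 3) and straight(4) lands elsewhere
start: at (1,-3), heading right
step 1 (arc(right, 3)): at (4,-6), heading down
step 2 (arc(right, 4)): at (0,-10), heading left
step 3 (straight(4)): at (-4,-10), heading left
no rival 3-sequence matches.

arc(right, 3), arc(right, 4), straight(4)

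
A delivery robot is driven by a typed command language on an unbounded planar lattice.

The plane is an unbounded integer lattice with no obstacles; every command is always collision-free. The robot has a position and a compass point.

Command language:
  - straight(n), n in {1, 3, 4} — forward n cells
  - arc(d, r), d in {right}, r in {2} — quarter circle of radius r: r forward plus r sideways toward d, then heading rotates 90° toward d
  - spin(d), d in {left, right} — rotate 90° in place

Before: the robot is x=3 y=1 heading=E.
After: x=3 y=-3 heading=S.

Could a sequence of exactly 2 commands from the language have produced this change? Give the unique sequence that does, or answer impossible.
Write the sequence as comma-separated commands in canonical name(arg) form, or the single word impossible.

key: running straight(4) before spin(right) would end elsewhere — order is forced
start: x=3 y=1 heading=E
1. spin(right) → x=3 y=1 heading=S
2. straight(4) → x=3 y=-3 heading=S
all 36 alternatives checked — unique.

spin(right), straight(4)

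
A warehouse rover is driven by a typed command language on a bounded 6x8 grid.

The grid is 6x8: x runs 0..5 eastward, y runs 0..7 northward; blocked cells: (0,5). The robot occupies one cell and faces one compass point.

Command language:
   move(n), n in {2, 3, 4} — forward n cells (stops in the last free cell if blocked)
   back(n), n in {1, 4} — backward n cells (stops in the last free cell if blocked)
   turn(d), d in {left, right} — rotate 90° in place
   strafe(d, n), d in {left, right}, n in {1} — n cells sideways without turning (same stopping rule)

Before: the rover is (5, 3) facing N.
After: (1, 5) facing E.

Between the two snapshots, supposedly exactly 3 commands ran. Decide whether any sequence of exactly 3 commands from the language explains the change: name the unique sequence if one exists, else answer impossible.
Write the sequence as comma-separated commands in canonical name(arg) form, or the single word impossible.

move(2), turn(right), back(4)

key: order matters: swapping move(2) and back(4) lands elsewhere
start: (5, 3) facing N
t=1 move(2) ⇒ (5, 5) facing N
t=2 turn(right) ⇒ (5, 5) facing E
t=3 back(4) ⇒ (1, 5) facing E
all 729 alternatives checked — unique.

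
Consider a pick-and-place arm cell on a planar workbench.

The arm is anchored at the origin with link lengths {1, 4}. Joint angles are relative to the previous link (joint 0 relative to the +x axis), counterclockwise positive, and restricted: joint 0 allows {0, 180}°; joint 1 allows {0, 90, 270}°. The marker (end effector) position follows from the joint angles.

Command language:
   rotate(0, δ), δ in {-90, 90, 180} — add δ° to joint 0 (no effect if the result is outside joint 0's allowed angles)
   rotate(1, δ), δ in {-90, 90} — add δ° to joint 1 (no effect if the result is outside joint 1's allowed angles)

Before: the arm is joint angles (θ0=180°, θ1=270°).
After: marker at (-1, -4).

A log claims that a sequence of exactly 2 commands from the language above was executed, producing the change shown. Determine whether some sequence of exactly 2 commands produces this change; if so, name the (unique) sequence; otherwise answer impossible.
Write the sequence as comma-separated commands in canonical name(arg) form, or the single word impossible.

rotate(1, 90), rotate(1, 90)

from: joint angles (θ0=180°, θ1=270°)
[1] after rotate(1, 90): joint angles (θ0=180°, θ1=0°)
[2] after rotate(1, 90): joint angles (θ0=180°, θ1=90°)
uniquely the one of 25 2-step routes that fits.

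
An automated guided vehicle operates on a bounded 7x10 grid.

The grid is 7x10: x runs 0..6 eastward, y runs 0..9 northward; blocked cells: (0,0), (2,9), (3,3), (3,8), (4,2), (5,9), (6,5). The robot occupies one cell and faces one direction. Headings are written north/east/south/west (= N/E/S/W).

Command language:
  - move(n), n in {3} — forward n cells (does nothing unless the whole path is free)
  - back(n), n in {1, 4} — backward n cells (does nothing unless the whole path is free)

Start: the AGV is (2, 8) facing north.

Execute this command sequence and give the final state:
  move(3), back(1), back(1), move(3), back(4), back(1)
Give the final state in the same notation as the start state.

(2, 1) facing north

initial: (2, 8) facing north
1. move(3) → (2, 8) facing north
2. back(1) → (2, 7) facing north
3. back(1) → (2, 6) facing north
4. move(3) → (2, 6) facing north
5. back(4) → (2, 2) facing north
6. back(1) → (2, 1) facing north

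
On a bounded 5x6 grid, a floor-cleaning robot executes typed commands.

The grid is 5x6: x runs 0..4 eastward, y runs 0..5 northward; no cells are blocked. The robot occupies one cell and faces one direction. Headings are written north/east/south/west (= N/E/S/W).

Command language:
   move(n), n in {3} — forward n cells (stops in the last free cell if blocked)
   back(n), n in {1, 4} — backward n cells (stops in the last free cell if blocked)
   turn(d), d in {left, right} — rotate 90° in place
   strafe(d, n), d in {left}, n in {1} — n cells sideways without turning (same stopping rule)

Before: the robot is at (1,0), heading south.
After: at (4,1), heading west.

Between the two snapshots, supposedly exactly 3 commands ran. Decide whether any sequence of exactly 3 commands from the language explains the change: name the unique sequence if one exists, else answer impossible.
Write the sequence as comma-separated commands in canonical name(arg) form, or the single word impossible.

key: back(4) runs into the grid edge before its full distance
initial: at (1,0), heading south
step 1 (back(1)): at (1,1), heading south
step 2 (turn(right)): at (1,1), heading west
step 3 (back(4)): at (4,1), heading west
all 216 alternatives checked — unique.

back(1), turn(right), back(4)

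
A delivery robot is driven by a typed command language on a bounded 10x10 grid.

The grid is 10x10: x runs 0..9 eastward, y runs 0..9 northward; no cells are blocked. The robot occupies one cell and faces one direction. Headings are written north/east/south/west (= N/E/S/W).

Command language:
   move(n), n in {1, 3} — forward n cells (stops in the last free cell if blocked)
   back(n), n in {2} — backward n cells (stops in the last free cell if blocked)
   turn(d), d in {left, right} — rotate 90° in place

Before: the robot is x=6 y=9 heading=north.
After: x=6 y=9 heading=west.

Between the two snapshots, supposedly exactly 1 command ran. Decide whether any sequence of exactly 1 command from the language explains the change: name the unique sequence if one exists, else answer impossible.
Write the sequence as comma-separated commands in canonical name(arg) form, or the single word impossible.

key: parked at (6,9) the whole time — nothing moves the robot
begin: x=6 y=9 heading=north
[1] after turn(left): x=6 y=9 heading=west
no rival 1-sequence matches.

turn(left)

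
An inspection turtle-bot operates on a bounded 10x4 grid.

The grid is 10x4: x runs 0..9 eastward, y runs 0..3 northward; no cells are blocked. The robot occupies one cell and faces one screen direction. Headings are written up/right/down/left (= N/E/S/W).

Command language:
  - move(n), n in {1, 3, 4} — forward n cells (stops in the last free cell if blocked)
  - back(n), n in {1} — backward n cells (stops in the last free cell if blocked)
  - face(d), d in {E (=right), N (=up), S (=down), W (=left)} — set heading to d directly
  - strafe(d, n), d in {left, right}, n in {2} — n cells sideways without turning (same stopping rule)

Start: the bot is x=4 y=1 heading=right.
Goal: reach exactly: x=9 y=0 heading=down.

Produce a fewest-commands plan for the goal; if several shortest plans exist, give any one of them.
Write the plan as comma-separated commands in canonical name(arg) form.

t0: x=4 y=1 heading=right
step 1 (move(1)): x=5 y=1 heading=right
step 2 (strafe(right, 2)): x=5 y=0 heading=right
step 3 (move(4)): x=9 y=0 heading=right
step 4 (face(S)): x=9 y=0 heading=down
shorter routes all fall short; 4 is best.

move(1), strafe(right, 2), move(4), face(S)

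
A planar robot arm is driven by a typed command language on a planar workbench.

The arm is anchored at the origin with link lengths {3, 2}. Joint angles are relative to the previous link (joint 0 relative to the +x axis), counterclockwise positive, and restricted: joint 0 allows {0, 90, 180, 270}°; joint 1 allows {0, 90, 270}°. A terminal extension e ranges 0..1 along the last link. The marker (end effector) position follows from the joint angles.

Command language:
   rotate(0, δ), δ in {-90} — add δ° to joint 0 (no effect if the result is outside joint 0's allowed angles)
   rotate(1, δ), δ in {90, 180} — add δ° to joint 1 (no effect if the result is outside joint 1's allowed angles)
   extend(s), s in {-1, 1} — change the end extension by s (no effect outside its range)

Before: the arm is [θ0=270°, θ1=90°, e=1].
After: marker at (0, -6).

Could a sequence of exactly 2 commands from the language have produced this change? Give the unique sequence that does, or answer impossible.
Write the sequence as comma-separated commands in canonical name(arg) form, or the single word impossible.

rotate(1, 180), rotate(1, 90)

key: order matters: swapping rotate(1, 180) and rotate(1, 90) lands elsewhere
t0: [θ0=270°, θ1=90°, e=1]
[1] after rotate(1, 180): [θ0=270°, θ1=270°, e=1]
[2] after rotate(1, 90): [θ0=270°, θ1=0°, e=1]
no other 2-command option fits: unique.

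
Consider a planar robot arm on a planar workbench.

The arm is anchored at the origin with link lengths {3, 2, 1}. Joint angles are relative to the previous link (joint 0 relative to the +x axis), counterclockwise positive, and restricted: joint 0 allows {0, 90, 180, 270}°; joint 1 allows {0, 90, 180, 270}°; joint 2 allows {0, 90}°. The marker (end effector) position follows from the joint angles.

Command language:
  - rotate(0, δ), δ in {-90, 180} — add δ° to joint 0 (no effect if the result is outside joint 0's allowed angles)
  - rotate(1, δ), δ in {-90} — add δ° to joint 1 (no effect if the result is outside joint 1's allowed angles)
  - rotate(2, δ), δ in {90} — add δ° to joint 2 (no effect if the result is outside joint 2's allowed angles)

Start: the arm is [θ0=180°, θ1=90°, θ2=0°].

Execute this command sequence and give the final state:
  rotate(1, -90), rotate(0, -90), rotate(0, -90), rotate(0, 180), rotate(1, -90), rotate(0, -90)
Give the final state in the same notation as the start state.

initial: [θ0=180°, θ1=90°, θ2=0°]
1. rotate(1, -90) → [θ0=180°, θ1=0°, θ2=0°]
2. rotate(0, -90) → [θ0=90°, θ1=0°, θ2=0°]
3. rotate(0, -90) → [θ0=0°, θ1=0°, θ2=0°]
4. rotate(0, 180) → [θ0=180°, θ1=0°, θ2=0°]
5. rotate(1, -90) → [θ0=180°, θ1=270°, θ2=0°]
6. rotate(0, -90) → [θ0=90°, θ1=270°, θ2=0°]

[θ0=90°, θ1=270°, θ2=0°]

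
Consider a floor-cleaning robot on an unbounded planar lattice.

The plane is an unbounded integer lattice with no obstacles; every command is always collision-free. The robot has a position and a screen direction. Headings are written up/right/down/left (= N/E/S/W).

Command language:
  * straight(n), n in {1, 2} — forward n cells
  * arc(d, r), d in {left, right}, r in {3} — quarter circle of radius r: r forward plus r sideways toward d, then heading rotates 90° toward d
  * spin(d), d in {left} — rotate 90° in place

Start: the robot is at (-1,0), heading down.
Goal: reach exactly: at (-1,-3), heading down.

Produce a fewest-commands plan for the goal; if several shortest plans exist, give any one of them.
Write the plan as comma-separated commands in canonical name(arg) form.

straight(2), straight(1)

initial: at (-1,0), heading down
[1] after straight(2): at (-1,-2), heading down
[2] after straight(1): at (-1,-3), heading down
minimal: 2 command(s), checked below 2.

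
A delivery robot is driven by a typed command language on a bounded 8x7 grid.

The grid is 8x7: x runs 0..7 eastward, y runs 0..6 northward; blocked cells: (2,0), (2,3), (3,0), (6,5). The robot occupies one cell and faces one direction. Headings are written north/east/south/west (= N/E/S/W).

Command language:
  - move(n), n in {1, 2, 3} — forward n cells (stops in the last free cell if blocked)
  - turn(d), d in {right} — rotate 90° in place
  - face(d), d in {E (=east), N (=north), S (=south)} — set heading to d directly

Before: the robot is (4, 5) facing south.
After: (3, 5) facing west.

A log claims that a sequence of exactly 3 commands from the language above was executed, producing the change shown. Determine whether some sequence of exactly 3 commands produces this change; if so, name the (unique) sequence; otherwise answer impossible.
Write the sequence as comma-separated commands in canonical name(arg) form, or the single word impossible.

face(S), turn(right), move(1)

key: order matters: swapping face(S) and move(1) lands elsewhere
start: (4, 5) facing south
1. face(S) → (4, 5) facing south
2. turn(right) → (4, 5) facing west
3. move(1) → (3, 5) facing west
no rival 3-sequence matches.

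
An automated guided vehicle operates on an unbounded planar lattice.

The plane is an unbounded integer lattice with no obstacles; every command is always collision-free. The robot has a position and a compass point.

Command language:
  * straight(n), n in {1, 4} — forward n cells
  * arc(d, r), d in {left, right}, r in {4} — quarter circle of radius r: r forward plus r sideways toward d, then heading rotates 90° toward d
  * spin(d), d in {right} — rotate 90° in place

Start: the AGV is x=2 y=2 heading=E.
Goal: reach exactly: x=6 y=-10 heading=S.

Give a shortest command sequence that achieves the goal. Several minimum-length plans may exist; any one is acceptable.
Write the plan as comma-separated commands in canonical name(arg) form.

arc(right, 4), straight(4), straight(4)

start: x=2 y=2 heading=E
t=1 arc(right, 4) ⇒ x=6 y=-2 heading=S
t=2 straight(4) ⇒ x=6 y=-6 heading=S
t=3 straight(4) ⇒ x=6 y=-10 heading=S
no 2-step plan works, so 3 is optimal.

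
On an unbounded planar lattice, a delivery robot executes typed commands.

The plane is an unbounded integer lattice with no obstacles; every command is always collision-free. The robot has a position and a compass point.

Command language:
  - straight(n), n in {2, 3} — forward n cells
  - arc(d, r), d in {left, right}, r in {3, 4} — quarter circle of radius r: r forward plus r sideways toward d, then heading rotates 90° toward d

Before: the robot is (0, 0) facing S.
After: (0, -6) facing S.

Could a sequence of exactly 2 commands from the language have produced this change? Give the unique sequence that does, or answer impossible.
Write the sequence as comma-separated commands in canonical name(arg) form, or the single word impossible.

straight(3), straight(3)

key: heading stays S — no command in the sequence turns
from: (0, 0) facing S
t=1 straight(3) ⇒ (0, -3) facing S
t=2 straight(3) ⇒ (0, -6) facing S
no other 2-command option fits: unique.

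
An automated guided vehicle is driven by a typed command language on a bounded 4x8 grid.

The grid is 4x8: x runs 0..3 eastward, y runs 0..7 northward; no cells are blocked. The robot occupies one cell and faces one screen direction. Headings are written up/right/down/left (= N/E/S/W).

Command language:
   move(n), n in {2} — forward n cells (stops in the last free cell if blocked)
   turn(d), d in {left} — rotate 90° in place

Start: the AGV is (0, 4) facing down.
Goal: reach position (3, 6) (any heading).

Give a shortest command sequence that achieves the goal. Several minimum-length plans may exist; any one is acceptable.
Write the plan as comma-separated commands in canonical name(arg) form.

from: (0, 4) facing down
1. turn(left) → (0, 4) facing right
2. move(2) → (2, 4) facing right
3. move(2) → (3, 4) facing right
4. turn(left) → (3, 4) facing up
5. move(2) → (3, 6) facing up
shorter routes all fall short; 5 is best.

turn(left), move(2), move(2), turn(left), move(2)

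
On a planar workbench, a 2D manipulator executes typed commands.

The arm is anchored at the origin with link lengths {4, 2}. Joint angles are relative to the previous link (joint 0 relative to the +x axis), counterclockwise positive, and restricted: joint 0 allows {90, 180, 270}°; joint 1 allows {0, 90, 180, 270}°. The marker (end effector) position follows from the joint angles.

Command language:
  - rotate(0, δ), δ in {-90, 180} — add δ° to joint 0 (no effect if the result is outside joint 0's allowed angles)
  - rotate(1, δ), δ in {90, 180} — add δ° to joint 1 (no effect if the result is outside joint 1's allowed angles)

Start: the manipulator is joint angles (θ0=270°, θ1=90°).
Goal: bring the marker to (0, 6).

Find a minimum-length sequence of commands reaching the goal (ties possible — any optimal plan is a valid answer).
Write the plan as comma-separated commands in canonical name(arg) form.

rotate(1, 180), rotate(1, 90), rotate(0, 180)

initial: joint angles (θ0=270°, θ1=90°)
[1] after rotate(1, 180): joint angles (θ0=270°, θ1=270°)
[2] after rotate(1, 90): joint angles (θ0=270°, θ1=0°)
[3] after rotate(0, 180): joint angles (θ0=90°, θ1=0°)
nothing shorter than 3 reaches the goal.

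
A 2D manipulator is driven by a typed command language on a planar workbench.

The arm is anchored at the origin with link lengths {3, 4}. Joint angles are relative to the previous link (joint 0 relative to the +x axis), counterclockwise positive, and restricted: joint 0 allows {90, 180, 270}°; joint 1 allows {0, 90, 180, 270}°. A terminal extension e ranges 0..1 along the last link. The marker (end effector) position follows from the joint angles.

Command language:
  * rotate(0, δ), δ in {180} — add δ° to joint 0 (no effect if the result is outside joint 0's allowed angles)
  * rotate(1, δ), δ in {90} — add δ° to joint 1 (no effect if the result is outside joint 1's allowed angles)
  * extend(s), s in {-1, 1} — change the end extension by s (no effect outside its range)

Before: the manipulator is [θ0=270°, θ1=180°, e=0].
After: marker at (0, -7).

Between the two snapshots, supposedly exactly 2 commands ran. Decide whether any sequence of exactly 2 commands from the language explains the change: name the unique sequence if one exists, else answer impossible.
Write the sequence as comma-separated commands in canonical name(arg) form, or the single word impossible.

rotate(1, 90), rotate(1, 90)

initial: [θ0=270°, θ1=180°, e=0]
step 1 (rotate(1, 90)): [θ0=270°, θ1=270°, e=0]
step 2 (rotate(1, 90)): [θ0=270°, θ1=0°, e=0]
uniquely the one of 16 2-step routes that fits.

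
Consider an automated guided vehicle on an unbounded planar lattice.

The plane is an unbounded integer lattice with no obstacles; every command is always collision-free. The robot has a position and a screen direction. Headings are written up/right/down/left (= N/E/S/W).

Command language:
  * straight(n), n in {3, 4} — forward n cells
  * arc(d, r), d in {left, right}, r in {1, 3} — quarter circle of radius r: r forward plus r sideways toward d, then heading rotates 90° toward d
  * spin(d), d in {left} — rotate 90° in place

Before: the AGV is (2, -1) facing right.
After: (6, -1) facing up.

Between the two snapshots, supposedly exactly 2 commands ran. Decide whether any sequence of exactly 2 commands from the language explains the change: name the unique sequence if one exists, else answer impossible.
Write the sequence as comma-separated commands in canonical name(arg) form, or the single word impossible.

key: order matters: swapping straight(4) and spin(left) lands elsewhere
begin: (2, -1) facing right
1. straight(4) → (6, -1) facing right
2. spin(left) → (6, -1) facing up
no rival 2-sequence matches.

straight(4), spin(left)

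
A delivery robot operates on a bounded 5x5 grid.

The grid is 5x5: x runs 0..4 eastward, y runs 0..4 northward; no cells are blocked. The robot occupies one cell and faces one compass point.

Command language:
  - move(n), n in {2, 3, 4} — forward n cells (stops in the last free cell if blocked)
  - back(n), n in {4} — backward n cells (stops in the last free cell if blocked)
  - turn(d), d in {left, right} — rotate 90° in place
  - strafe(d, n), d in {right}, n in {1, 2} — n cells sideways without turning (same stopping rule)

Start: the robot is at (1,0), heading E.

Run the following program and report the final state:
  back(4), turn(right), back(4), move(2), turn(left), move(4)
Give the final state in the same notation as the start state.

from: at (1,0), heading E
[1] after back(4): at (0,0), heading E
[2] after turn(right): at (0,0), heading S
[3] after back(4): at (0,4), heading S
[4] after move(2): at (0,2), heading S
[5] after turn(left): at (0,2), heading E
[6] after move(4): at (4,2), heading E

at (4,2), heading E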